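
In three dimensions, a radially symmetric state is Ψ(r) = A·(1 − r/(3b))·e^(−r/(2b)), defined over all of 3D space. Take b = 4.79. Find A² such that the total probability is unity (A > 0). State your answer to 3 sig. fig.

The normalization condition is ∫|Ψ|² 4πr² dr = 1 from 0 to ∞.
(Spherical symmetry: dV = 4πr² dr.)
With ∫₀^∞ r^4 e^(−αr) dr = 4!/α^5, the integral (without the A² prefactor) comes out to 8·π·b^3/3.
Hence A² = 1/[8·π·b^3/3].
Plugging in b = 4.79 yields A = 0.03296.

A^2 ≈ 0.00109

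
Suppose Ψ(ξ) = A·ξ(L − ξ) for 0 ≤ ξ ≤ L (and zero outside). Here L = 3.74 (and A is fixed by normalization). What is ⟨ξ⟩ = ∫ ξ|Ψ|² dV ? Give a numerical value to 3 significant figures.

⟨ξ⟩ ≈ 1.87

The expectation value is the |Ψ|²-weighted average of ξ: ∫ ξ|Ψ|² dξ.
Expanding the polynomial and integrating term by term, since the A² factors cancel between numerator and denominator, ⟨ξ⟩ = L/2.
With L = 3.74, ⟨ξ⟩ = 1.870.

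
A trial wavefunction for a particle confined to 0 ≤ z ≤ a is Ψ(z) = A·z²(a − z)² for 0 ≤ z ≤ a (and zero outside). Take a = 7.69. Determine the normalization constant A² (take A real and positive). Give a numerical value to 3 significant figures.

The normalization condition is ∫|Ψ|² dz = 1 from 0 to a.
Expanding the polynomial and integrating term by term, ∫|Ψ|² dz = A²·(a^9/630).
Setting this equal to 1 gives A² = 1/(a^9/630).
With a = 7.69: A² = 0.000006699 and A = 0.002588.

A^2 ≈ 0.00000670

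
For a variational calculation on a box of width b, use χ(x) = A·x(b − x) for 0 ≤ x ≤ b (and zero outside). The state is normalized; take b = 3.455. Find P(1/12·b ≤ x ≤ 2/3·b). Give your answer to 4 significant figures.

P = ∫_{1/12·b}^{2/3·b} |χ(x)|² dx.
Since A² = 1/(b^5/30), this is the region integral divided by the full normalization integral.
Let u = x/b; then A² and the length scale cancel, so P = ∫_{1/12}^{2/3} u^2·(1 - u)^2 du ÷ ∫_{0}^{1} u^2·(1 - u)^2 du.
An antiderivative of u^2·(1 - u)^2 is u^3·(6·u^2 - 15·u + 10)/30; evaluating from 1/12 to 2/3 gives ≈ 0.0261679, while the full integral is 1/30.
Evaluating gives P = 0.78504.

P ≈ 0.7850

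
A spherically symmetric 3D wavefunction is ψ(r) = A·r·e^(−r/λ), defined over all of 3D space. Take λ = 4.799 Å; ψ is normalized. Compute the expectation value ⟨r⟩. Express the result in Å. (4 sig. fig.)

⟨r⟩ ≈ 12.00 Å

The expectation value is the |ψ|²-weighted average of r: ∫ r|ψ|² 4πr² dr.
Evaluating both integrals, ⟨r⟩ = 5·λ/2.
With λ = 4.799, ⟨r⟩ = 11.998.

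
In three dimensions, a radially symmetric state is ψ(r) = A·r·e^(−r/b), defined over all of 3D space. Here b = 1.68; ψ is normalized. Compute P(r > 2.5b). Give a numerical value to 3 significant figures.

P ≈ 0.440

Integrate the radial probability density 4πr²|ψ|² over r > 2.5b.
The full normalization integral is A²·[3·π·b^5] = 1, fixing A².
In terms of u = r/b (A², 4π and the length scale all cancel between numerator and denominator), P = [∫_{2.5}^{∞} u^4·e^(-2·u) du] / [∫_{0}^{∞} u^4·e^(-2·u) du].
With ∫ u^4·e^(-2·u) du = -(u^4/2 + u^3 + 3·u^2/2 + 3·u/2 + 3/4)·e^(-2·u) + C, the region integral is 1569·e^(-5)/32 and the full one is 3/4.
This evaluates to P = 0.4405.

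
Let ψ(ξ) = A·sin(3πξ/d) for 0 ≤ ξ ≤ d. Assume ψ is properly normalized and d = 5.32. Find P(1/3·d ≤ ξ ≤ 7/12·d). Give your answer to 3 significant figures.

P ≈ 0.303

P = ∫_{1/3·d}^{7/12·d} |ψ(ξ)|² dξ.
With A² fixed by ∫|ψ|² = 1, i.e. A² = (d/2)^(−1), substitute and integrate.
In terms of u = ξ/d (A² and the length scale cancel between numerator and denominator), P = [∫_{1/3}^{7/12} sin(3·π·u)^2 du] / [∫_{0}^{1} sin(3·π·u)^2 du].
With ∫ sin(3·π·u)^2 du = u/2 - sin(6·π·u)/(12·π) + C, the region integral is 1/(12·π) + 1/8 and the full one is 1/2.
Taking the ratio, P = (2 + 3·π)/(12·π).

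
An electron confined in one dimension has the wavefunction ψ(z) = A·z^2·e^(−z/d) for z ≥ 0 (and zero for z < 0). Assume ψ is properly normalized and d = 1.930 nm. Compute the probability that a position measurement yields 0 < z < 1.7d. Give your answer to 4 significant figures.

P ≈ 0.2558

The probability is P = ∫ |ψ|² dz over [0, 1.7d].
With A² fixed by ∫|ψ|² = 1, i.e. A² = (3·d^5/4)^(−1), substitute and integrate.
Substituting u = z/d, A² and the length scale cancel in the ratio: P = ∫_{0}^{1.7} u^4·e^(-2·u) du / ∫_{0}^{∞} u^4·e^(-2·u) du.
Using ∫ u^4·e^(-2·u) du = -(u^4/2 + u^3 + 3·u^2/2 + 3·u/2 + 3/4)·e^(-2·u), the numerator is ≈ 0.191864 and the denominator is 3/4.
Taking the ratio, P = 0.25582.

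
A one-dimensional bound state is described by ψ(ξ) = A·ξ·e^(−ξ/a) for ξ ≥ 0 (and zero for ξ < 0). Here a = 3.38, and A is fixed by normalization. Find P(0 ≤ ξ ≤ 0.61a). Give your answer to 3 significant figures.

The probability is P = ∫ |ψ|² dξ over [0, 0.61a].
Since A² = 1/(a^3/4), this is the region integral divided by the full normalization integral.
Substituting u = ξ/a, A² and the length scale cancel in the ratio: P = ∫_{0}^{0.61} u^2·e^(-2·u) du / ∫_{0}^{∞} u^2·e^(-2·u) du.
Using ∫ u^2·e^(-2·u) du = -(2·u^2 + 2·u + 1)·e^(-2·u)/4, the numerator is ≈ 0.031220 and the denominator is 1/4.
The result is P = 0.1249.

P ≈ 0.125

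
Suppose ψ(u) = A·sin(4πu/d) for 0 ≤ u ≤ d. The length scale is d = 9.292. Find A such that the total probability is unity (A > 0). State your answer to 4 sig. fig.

A ≈ 0.4639

Require ∫ |ψ|² du = 1 over the whole domain.
∫|ψ|² du = A²·(d/2).
Plugging in d = 9.292 yields A = 0.46394.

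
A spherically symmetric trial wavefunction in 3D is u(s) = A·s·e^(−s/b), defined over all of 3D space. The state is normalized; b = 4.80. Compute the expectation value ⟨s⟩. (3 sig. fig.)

The expectation value is the |u|²-weighted average of s: ∫ s|u|² 4πs² ds.
Evaluating both integrals, ⟨s⟩ = 5·b/2.
With b = 4.80, ⟨s⟩ = 12.00.

⟨s⟩ ≈ 12.0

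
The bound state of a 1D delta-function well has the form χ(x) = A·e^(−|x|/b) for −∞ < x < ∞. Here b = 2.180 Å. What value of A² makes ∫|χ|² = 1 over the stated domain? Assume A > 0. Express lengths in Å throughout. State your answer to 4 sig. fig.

We need A² ∫|f|² dx = 1, taking the integral from −∞ to ∞.
With ∫₀^∞ x^0 e^(−αx) dx = 0!/α^1, ∫|χ|² dx = A²·(b).
Setting this equal to 1 gives A² = 1/(b).
Plugging in b = 2.180 yields A = 0.67729.

A^2 ≈ 0.4587 Å^(-1)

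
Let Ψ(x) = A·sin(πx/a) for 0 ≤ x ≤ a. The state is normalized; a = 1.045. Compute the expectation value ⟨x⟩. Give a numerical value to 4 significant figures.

⟨x⟩ ≈ 0.5225

The expectation value is the |Ψ|²-weighted average of x: ∫ x|Ψ|² dx.
With ∫₀^a sin²(nπx/a) dx = a/2, the ratio of the moment integral to the normalization integral gives ⟨x⟩ = a/2.
With a = 1.045, ⟨x⟩ = 0.52250.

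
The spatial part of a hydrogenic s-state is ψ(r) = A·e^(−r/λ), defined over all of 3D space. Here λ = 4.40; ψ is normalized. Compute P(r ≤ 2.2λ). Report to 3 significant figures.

P ≈ 0.815

P = ∫ |ψ|² 4πr² dr over r ≤ 2.2λ.
A² is fixed by ∫₀^∞ 4πr²|ψ|² dr = 1, i.e. A² = (π·λ^3)^(−1).
Let u = r/λ; then A², 4π and the length scale all cancel, so P = ∫_{0}^{2.2} u^2·e^(-2·u) du ÷ ∫_{0}^{∞} u^2·e^(-2·u) du.
Using ∫ u^2·e^(-2·u) du = -(2·u^2 + 2·u + 1)·e^(-2·u)/4, the numerator is 1/4 - 377·e^(-22/5)/100 and the denominator is 1/4.
Taking the ratio yields P = 0.8149.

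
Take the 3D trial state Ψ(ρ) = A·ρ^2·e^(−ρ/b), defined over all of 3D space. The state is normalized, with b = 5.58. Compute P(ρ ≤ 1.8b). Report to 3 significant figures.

P ≈ 0.0733

With dV = 4πρ²dρ, the probability is ∫|Ψ|² dV over ρ ≤ 1.8b.
The full normalization integral is A²·[45·π·b^7/2] = 1, fixing A².
In terms of u = ρ/b (A², 4π and the length scale all cancel between numerator and denominator), P = [∫_{0}^{1.8} u^6·e^(-2·u) du] / [∫_{0}^{∞} u^6·e^(-2·u) du].
An antiderivative of u^6·e^(-2·u) is -(4·u^6 + 12·u^5 + 30·u^4 + 60·u^3 + 90·u^2 + 90·u + 45)·e^(-2·u)/8; evaluating from 0 to 1.8 gives ≈ 0.41216, while the full integral is 45/8.
The region integral divided by the full integral gives P = 0.07327.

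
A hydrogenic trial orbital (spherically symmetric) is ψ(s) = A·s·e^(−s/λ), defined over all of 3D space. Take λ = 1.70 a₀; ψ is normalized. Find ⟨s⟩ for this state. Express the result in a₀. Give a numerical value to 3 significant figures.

⟨s⟩ ≈ 4.25 a₀

⟨s⟩ = ∫ s |ψ|² 4πs² ds over the full domain.
Recall ∫₀^∞ s^m e^(−s/β) ds = m!·β^(m+1), the ratio of the moment integral to the normalization integral gives ⟨s⟩ = 5·λ/2.
Putting λ = 1.70 gives 4.250.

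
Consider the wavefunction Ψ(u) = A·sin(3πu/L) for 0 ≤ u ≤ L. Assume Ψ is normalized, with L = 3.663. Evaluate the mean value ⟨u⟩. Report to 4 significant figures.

⟨u⟩ ≈ 1.832

By definition ⟨u⟩ = ∫ u |Ψ(u)|² du.
Using sin²θ = (1 − cos 2θ)/2, evaluating both integrals, ⟨u⟩ = L/2.
With L = 3.663, ⟨u⟩ = 1.8315.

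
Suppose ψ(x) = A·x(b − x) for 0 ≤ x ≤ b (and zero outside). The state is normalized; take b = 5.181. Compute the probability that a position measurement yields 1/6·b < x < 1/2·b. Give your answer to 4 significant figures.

P ≈ 0.4645

P = ∫_{1/6·b}^{1/2·b} |ψ(x)|² dx.
With A² fixed by ∫|ψ|² = 1, i.e. A² = (b^5/30)^(−1), substitute and integrate.
Let u = x/b; then A² and the length scale cancel, so P = ∫_{1/6}^{1/2} u^2·(1 - u)^2 du ÷ ∫_{0}^{1} u^2·(1 - u)^2 du.
With ∫ u^2·(1 - u)^2 du = u^3·(6·u^2 - 15·u + 10)/30 + C, the region integral is ≈ 0.0154835 and the full one is 1/30.
This works out to P = 301/648.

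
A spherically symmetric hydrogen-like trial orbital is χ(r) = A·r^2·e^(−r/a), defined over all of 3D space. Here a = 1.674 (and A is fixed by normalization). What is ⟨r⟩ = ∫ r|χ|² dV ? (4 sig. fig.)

⟨r⟩ ≈ 5.859

⟨r⟩ = ∫ r |χ|² 4πr² dr over the full domain.
With ∫₀^∞ r^7 e^(−αr) dr = 7!/α^8, the ratio of the moment integral to the normalization integral gives ⟨r⟩ = 7·a/2.
With a = 1.674, ⟨r⟩ = 5.8590.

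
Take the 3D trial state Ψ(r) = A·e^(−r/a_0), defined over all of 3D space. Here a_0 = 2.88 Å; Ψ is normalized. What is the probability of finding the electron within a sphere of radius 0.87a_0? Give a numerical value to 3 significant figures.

Integrate the radial probability density 4πr²|Ψ|² over r ≤ 0.87a_0.
Normalization gives A² = 1/(π·a_0^3).
Substituting u = r/a_0, A², 4π and the length scale all cancel in the ratio: P = ∫_{0}^{0.87} u^2·e^(-2·u) du / ∫_{0}^{∞} u^2·e^(-2·u) du.
With ∫ u^2·e^(-2·u) du = -(2·u^2 + 2·u + 1)·e^(-2·u)/4 + C, the region integral is ≈ 0.063343 and the full one is 1/4.
This evaluates to P = 0.2534.

P ≈ 0.253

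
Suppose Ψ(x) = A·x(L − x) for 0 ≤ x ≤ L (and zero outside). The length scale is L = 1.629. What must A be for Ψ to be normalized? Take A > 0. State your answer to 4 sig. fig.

We need A² ∫|f|² dx = 1, taking the integral from 0 to L.
Carrying out the integral gives A² · L^5/30.
Hence A² = 1/[L^5/30].
With L = 1.629: A² = 2.6153 and A = 1.6172.

A ≈ 1.617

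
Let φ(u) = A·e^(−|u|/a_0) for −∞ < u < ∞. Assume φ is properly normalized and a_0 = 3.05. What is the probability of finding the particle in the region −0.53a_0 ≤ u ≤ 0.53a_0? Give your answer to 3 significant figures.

P ≈ 0.654

|φ|² is the probability density, so P = ∫_{−0.53a_0}^{0.53a_0} |φ|² du.
With A² fixed by ∫|φ|² = 1, i.e. A² = (a_0)^(−1), substitute and integrate.
By symmetry take twice the u ≥ 0 contribution in numerator and denominator; the 2's cancel. Substituting t = u/a_0, A² and the length scale cancel in the ratio: P = ∫_{0}^{0.53} e^(-2·t) dt / ∫_{0}^{∞} e^(-2·t) dt.
With ∫ e^(-2·t) dt = -e^(-2·t)/2 + C, the region integral is 1/2 - e^(-53/50)/2 and the full one is 1/2.
Evaluating gives P = 0.6535.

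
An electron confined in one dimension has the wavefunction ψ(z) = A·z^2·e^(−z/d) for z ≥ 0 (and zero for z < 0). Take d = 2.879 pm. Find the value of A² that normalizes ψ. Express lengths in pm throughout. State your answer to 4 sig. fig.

A^2 ≈ 0.006741 pm^(-5)

The normalization condition is ∫|ψ|² dz = 1 from 0 to ∞.
The integral (without the A² prefactor) comes out to 3·d^5/4.
So A² = (3·d^5/4)^(−1).
With d = 2.879: A² = 0.0067411 and A = 0.082104.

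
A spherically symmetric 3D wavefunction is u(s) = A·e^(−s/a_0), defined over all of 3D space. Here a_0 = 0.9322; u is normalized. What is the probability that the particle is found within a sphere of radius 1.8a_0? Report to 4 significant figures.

P ≈ 0.6973

P = ∫ |u|² 4πs² ds over s ≤ 1.8a_0.
Normalization gives A² = 1/(π·a_0^3).
In terms of t = s/a_0 (A², 4π and the length scale all cancel between numerator and denominator), P = [∫_{0}^{1.8} t^2·e^(-2·t) dt] / [∫_{0}^{∞} t^2·e^(-2·t) dt].
Using ∫ t^2·e^(-2·t) dt = -(2·t^2 + 2·t + 1)·e^(-2·t)/4, the numerator is 1/4 - 277·e^(-18/5)/100 and the denominator is 1/4.
Taking the ratio yields P = 0.69725.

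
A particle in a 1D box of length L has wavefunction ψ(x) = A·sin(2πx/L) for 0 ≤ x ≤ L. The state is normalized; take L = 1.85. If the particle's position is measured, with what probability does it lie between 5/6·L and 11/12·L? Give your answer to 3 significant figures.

The probability is P = ∫ |ψ|² dx over [5/6·L, 11/12·L].
Since A² = 1/(L/2), this is the region integral divided by the full normalization integral.
Let u = x/L; then A² and the length scale cancel, so P = ∫_{5/6}^{11/12} sin(2·π·u)^2 du ÷ ∫_{0}^{1} sin(2·π·u)^2 du.
With ∫ sin(2·π·u)^2 du = u/2 - sin(4·π·u)/(8·π) + C, the region integral is 1/24 and the full one is 1/2.
The result is P = 1/12.

P ≈ 0.0833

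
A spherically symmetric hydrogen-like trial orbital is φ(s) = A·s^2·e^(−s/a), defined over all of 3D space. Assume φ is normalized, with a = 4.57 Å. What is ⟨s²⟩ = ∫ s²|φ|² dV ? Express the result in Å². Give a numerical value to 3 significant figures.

The expectation value is the |φ|²-weighted average of s^2: ∫ s^2|φ|² 4πs² ds.
Using ∫₀^∞ sⁿ e^(−αs) ds = n!/αⁿ⁺¹, since the A² factors cancel between numerator and denominator, ⟨s²⟩ = 14·a^2.
With a = 4.57, ⟨s^2⟩ = 292.4.

⟨s^2⟩ ≈ 292 Å^2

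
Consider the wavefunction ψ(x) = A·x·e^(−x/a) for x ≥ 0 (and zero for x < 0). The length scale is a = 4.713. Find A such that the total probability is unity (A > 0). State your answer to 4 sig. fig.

We need A² ∫|f|² dx = 1, taking the integral from 0 to ∞.
Using ∫₀^∞ xⁿ e^(−αx) dx = n!/αⁿ⁺¹, carrying out the integral gives A² · a^3/4.
Hence A² = 1/[a^3/4].
With a = 4.713: A² = 0.038209 and A = 0.19547.

A ≈ 0.1955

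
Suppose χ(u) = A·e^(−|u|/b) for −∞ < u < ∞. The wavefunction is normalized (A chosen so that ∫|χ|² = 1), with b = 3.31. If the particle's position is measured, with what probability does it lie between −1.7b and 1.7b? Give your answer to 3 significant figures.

P ≈ 0.967

|χ|² is the probability density, so P = ∫_{−1.7b}^{1.7b} |χ|² du.
Since A² = 1/(b), this is the region integral divided by the full normalization integral.
By symmetry take twice the u ≥ 0 contribution in numerator and denominator; the 2's cancel. Substituting t = u/b, A² and the length scale cancel in the ratio: P = ∫_{0}^{1.7} e^(-2·t) dt / ∫_{0}^{∞} e^(-2·t) dt.
With ∫ e^(-2·t) dt = -e^(-2·t)/2 + C, the region integral is 1/2 - e^(-17/5)/2 and the full one is 1/2.
The result is P = 0.9666.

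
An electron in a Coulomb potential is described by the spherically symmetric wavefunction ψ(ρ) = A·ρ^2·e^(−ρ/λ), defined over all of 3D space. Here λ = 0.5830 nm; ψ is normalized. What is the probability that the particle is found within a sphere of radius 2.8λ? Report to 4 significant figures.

P ≈ 0.3297

With dV = 4πρ²dρ, the probability is ∫|ψ|² dV over ρ ≤ 2.8λ.
The full normalization integral is A²·[45·π·λ^7/2] = 1, fixing A².
Let u = ρ/λ; then A², 4π and the length scale all cancel, so P = ∫_{0}^{2.8} u^6·e^(-2·u) du ÷ ∫_{0}^{∞} u^6·e^(-2·u) du.
An antiderivative of u^6·e^(-2·u) is -(4·u^6 + 12·u^5 + 30·u^4 + 60·u^3 + 90·u^2 + 90·u + 45)·e^(-2·u)/8; evaluating from 0 to 2.8 gives ≈ 1.85480, while the full integral is 45/8.
This evaluates to P = 0.32974.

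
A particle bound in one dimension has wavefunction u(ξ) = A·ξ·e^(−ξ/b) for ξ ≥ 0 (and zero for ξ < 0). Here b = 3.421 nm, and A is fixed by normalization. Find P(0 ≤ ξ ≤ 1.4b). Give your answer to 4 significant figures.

P = ∫_{0}^{1.4b} |u(ξ)|² dξ.
The normalization integral ∫|u|²dξ over the whole domain equals b^3/4·A², and A² cancels in the ratio.
Let t = ξ/b; then A² and the length scale cancel, so P = ∫_{0}^{1.4} t^2·e^(-2·t) dt ÷ ∫_{0}^{∞} t^2·e^(-2·t) dt.
With ∫ t^2·e^(-2·t) dt = -(2·t^2 + 2·t + 1)·e^(-2·t)/4 + C, the region integral is 1/4 - 193·e^(-14/5)/100 and the full one is 1/4.
This works out to P = 0.53055.

P ≈ 0.5305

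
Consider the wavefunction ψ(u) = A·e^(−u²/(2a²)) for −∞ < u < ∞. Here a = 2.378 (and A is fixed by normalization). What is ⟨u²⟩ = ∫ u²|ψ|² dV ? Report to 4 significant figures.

⟨u²⟩ = ∫ u^2 |ψ|² du over the full domain.
Using the Gaussian integral ∫_{−∞}^{∞} e^(−αu²) du = √(π/α), since the A² factors cancel between numerator and denominator, ⟨u²⟩ = a^2/2.
Putting a = 2.378 gives 2.8274.

⟨u^2⟩ ≈ 2.827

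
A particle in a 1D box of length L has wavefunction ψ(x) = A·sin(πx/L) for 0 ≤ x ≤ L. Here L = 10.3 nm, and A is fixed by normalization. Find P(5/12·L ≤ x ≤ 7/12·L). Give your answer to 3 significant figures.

P ≈ 0.326

|ψ|² is the probability density, so P = ∫_{5/12·L}^{7/12·L} |ψ|² dx.
With A² fixed by ∫|ψ|² = 1, i.e. A² = (L/2)^(−1), substitute and integrate.
Let u = x/L; then A² and the length scale cancel, so P = ∫_{5/12}^{7/12} sin(π·u)^2 du ÷ ∫_{0}^{1} sin(π·u)^2 du.
Using ∫ sin(π·u)^2 du = u/2 - sin(2·π·u)/(4·π), the numerator is 1/(4·π) + 1/12 and the denominator is 1/2.
Evaluating gives P = (3 + π)/(6·π).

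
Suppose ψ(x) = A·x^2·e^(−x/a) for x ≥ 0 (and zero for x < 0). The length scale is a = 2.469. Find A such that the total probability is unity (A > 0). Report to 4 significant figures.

A ≈ 0.1205

We need A² ∫|f|² dx = 1, taking the integral from 0 to ∞.
The integral (without the A² prefactor) comes out to 3·a^5/4.
So A² = (3·a^5/4)^(−1).
Substituting a = 2.469 gives A² = 0.014532, so A = 0.12055.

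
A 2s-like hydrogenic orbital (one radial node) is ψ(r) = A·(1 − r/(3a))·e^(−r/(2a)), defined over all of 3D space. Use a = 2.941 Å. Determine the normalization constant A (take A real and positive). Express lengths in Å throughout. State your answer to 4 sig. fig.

A ≈ 0.06850 Å^(-3/2)

Require ∫ |ψ|² 4πr² dr = 1 over the whole domain.
Carrying out the integral gives A² · 8·π·a^3/3.
Setting this equal to 1 gives A² = 1/(8·π·a^3/3).
Plugging in a = 2.941 yields A = 0.068501.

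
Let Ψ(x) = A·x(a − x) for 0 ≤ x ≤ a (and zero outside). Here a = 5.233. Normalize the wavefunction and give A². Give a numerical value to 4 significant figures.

The normalization condition is ∫|Ψ|² dx = 1 from 0 to a.
Expanding the polynomial and integrating term by term, the integral (without the A² prefactor) comes out to a^5/30.
Hence A² = 1/[a^5/30].
Plugging in a = 5.233 yields A = 0.087435.

A^2 ≈ 0.007645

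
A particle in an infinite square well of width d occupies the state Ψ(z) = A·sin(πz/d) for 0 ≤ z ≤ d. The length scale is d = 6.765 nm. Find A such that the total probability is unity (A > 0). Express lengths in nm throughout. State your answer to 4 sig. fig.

We need A² ∫|f|² dz = 1, taking the integral from 0 to d.
Using sin²θ = (1 − cos 2θ)/2, with Ψ = A·sin(πz/d), the integral evaluates to A²·[d/2].
Hence A² = 1/[d/2].
With d = 6.765: A² = 0.29564 and A = 0.54373.

A ≈ 0.5437 nm^(-1/2)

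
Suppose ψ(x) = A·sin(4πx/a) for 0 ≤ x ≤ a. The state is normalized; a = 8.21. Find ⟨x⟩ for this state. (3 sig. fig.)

⟨x⟩ ≈ 4.11

⟨x⟩ = ∫ x |ψ|² dx over the full domain.
Evaluating both integrals, ⟨x⟩ = a/2.
Putting a = 8.21 gives 4.105.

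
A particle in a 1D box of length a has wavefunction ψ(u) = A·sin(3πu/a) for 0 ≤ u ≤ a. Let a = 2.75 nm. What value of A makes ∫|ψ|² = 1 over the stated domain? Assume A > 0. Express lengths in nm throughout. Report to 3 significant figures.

Normalization requires ∫|ψ|² du = 1, integrated from 0 to a.
The integral (without the A² prefactor) comes out to a/2.
With a = 2.75: A² = 0.7273 and A = 0.8528.

A ≈ 0.853 nm^(-1/2)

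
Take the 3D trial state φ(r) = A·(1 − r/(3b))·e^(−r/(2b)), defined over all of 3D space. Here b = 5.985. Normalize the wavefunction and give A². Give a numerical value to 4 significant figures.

A^2 ≈ 0.0005568

We need A² ∫|f|² 4πr² dr = 1, taking the integral from 0 to ∞.
The angular integral contributes 4π, leaving ∫₀^∞ r²|φ|² dr.
The integral (without the A² prefactor) comes out to 8·π·b^3/3.
Hence A² = 1/[8·π·b^3/3].
With b = 5.985: A² = 0.00055679 and A = 0.023596.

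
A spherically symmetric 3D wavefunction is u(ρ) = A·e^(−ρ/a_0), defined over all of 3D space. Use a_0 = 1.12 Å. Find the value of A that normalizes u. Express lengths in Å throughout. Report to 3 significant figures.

Require ∫ |u|² 4πρ² dρ = 1 over the whole domain.
The angular integral contributes 4π, leaving ∫₀^∞ ρ²|u|² dρ.
With ∫₀^∞ ρ^2 e^(−αρ) dρ = 2!/α^3, carrying out the integral gives A² · π·a_0^3.
Setting this equal to 1 gives A² = 1/(π·a_0^3).
Substituting a_0 = 1.12 gives A² = 0.2266, so A = 0.4760.

A ≈ 0.476 Å^(-3/2)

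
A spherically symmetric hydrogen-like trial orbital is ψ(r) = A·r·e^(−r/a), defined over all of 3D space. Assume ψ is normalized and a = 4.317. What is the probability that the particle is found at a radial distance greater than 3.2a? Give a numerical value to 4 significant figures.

Integrate the radial probability density 4πr²|ψ|² over r > 3.2a.
Normalization gives A² = 1/(3·π·a^5).
Substituting u = r/a, A², 4π and the length scale all cancel in the ratio: P = ∫_{3.2}^{∞} u^4·e^(-2·u) du / ∫_{0}^{∞} u^4·e^(-2·u) du.
Using ∫ u^4·e^(-2·u) du = -(u^4/2 + u^3 + 3·u^2/2 + 3·u/2 + 3/4)·e^(-2·u), the numerator is ≈ 0.176303 and the denominator is 3/4.
This evaluates to P = 0.23507.

P ≈ 0.2351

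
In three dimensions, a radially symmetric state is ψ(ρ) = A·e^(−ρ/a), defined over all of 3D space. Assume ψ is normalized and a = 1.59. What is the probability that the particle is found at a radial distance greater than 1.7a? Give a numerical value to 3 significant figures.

P ≈ 0.340

Integrate the radial probability density 4πρ²|ψ|² over ρ > 1.7a.
Normalization gives A² = 1/(π·a^3).
Let u = ρ/a; then A², 4π and the length scale all cancel, so P = ∫_{1.7}^{∞} u^2·e^(-2·u) du ÷ ∫_{0}^{∞} u^2·e^(-2·u) du.
An antiderivative of u^2·e^(-2·u) is -(2·u^2 + 2·u + 1)·e^(-2·u)/4; evaluating from 1.7 to ∞ gives 509·e^(-17/5)/200, while the full integral is 1/4.
The region integral divided by the full integral gives P = 0.3397.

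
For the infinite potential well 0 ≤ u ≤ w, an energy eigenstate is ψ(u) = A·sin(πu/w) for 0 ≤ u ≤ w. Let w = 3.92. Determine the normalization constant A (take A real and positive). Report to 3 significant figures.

A ≈ 0.714

The normalization condition is ∫|ψ|² du = 1 from 0 to w.
With ∫₀^w sin²(nπu/w) du = w/2, ∫|ψ|² du = A²·(w/2).
Hence A² = 1/[w/2].
Plugging in w = 3.92 yields A = 0.7143.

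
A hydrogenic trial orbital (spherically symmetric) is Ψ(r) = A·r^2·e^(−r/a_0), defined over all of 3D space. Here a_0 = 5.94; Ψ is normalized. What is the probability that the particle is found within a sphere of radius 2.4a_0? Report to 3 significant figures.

P ≈ 0.209

With dV = 4πr²dr, the probability is ∫|Ψ|² dV over r ≤ 2.4a_0.
A² is fixed by ∫₀^∞ 4πr²|Ψ|² dr = 1, i.e. A² = (45·π·a_0^7/2)^(−1).
In terms of u = r/a_0 (A², 4π and the length scale all cancel between numerator and denominator), P = [∫_{0}^{2.4} u^6·e^(-2·u) du] / [∫_{0}^{∞} u^6·e^(-2·u) du].
With ∫ u^6·e^(-2·u) du = -(4·u^6 + 12·u^5 + 30·u^4 + 60·u^3 + 90·u^2 + 90·u + 45)·e^(-2·u)/8 + C, the region integral is ≈ 1.1767 and the full one is 45/8.
This evaluates to P = 0.2092.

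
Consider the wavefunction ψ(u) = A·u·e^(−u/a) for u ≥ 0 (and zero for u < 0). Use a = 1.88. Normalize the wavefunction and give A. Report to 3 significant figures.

A ≈ 0.776

Normalization requires ∫|ψ|² du = 1, integrated from 0 to ∞.
With ψ = A·u·e^(−u/a), the integral evaluates to A²·[a^3/4].
With a = 1.88: A² = 0.6020 and A = 0.7759.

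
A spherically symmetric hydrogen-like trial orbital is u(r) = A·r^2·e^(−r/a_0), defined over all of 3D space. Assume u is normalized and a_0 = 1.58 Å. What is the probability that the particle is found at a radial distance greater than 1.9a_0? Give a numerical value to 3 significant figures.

P ≈ 0.909

P = ∫ |u|² 4πr² dr over r > 1.9a_0.
A² is fixed by ∫₀^∞ 4πr²|u|² dr = 1, i.e. A² = (45·π·a_0^7/2)^(−1).
In terms of t = r/a_0 (A², 4π and the length scale all cancel between numerator and denominator), P = [∫_{1.9}^{∞} t^6·e^(-2·t) dt] / [∫_{0}^{∞} t^6·e^(-2·t) dt].
Using ∫ t^6·e^(-2·t) dt = -(4·t^6 + 12·t^5 + 30·t^4 + 60·t^3 + 90·t^2 + 90·t + 45)·e^(-2·t)/8, the numerator is ≈ 5.1137 and the denominator is 45/8.
This evaluates to P = 0.9091.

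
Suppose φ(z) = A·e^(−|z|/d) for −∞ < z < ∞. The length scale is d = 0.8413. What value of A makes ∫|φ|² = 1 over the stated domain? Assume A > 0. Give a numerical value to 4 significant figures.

A ≈ 1.090

The normalization condition is ∫|φ|² dz = 1 from −∞ to ∞.
Recall ∫₀^∞ z^m e^(−z/β) dz = m!·β^(m+1), with φ = A·e^(−|z|/d), the integral evaluates to A²·[d].
Setting this equal to 1 gives A² = 1/(d).
Substituting d = 0.8413 gives A² = 1.1886, so A = 1.0902.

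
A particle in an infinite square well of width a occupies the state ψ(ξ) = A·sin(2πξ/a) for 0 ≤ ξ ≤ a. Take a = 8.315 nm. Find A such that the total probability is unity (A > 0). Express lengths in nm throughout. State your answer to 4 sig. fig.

A ≈ 0.4904 nm^(-1/2)

We need A² ∫|f|² dξ = 1, taking the integral from 0 to a.
With ∫₀^a sin²(nπξ/a) dξ = a/2, with ψ = A·sin(2πξ/a), the integral evaluates to A²·[a/2].
Setting this equal to 1 gives A² = 1/(a/2).
Plugging in a = 8.315 yields A = 0.49044.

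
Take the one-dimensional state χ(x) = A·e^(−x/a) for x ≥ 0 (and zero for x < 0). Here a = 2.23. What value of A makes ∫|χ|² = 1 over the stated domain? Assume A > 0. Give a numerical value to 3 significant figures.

A ≈ 0.947

Normalization requires ∫|χ|² dx = 1, integrated from 0 to ∞.
Using ∫₀^∞ xⁿ e^(−αx) dx = n!/αⁿ⁺¹, carrying out the integral gives A² · a/2.
Hence A² = 1/[a/2].
Substituting a = 2.23 gives A² = 0.8969, so A = 0.9470.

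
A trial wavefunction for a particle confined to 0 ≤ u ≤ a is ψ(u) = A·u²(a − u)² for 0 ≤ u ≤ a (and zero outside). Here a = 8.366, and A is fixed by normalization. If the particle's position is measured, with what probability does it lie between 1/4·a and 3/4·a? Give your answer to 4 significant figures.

|ψ|² is the probability density, so P = ∫_{1/4·a}^{3/4·a} |ψ|² du.
With A² fixed by ∫|ψ|² = 1, i.e. A² = (a^9/630)^(−1), substitute and integrate.
Substituting t = u/a, A² and the length scale cancel in the ratio: P = ∫_{1/4}^{3/4} t^4·(1 - t)^4 dt / ∫_{0}^{1} t^4·(1 - t)^4 dt.
An antiderivative of t^4·(1 - t)^4 is t^5·(70·t^4 - 315·t^3 + 540·t^2 - 420·t + 126)/630; evaluating from 1/4 to 3/4 gives ≈ 0.00143198, while the full integral is 1/630.
The result is P = 0.90215.

P ≈ 0.9021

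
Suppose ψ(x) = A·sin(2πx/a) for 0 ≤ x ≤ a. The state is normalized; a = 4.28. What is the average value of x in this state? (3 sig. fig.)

⟨x⟩ = ∫ x |ψ|² dx over the full domain.
With ∫₀^a sin²(nπx/a) dx = a/2, since the A² factors cancel between numerator and denominator, ⟨x⟩ = a/2.
Putting a = 4.28 gives 2.140.

⟨x⟩ ≈ 2.14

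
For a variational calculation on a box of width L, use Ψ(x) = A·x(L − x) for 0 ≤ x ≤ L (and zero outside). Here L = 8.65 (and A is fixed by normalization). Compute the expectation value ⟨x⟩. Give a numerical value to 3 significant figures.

⟨x⟩ ≈ 4.33

By definition ⟨x⟩ = ∫ x |Ψ(x)|² dx.
Expanding the polynomial and integrating term by term, since the A² factors cancel between numerator and denominator, ⟨x⟩ = L/2.
Putting L = 8.65 gives 4.325.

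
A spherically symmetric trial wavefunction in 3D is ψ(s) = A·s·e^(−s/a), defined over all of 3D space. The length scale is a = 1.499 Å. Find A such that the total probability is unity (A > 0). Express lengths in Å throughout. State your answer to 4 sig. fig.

A ≈ 0.1184 Å^(-5/2)

Require ∫ |ψ|² 4πs² ds = 1 over the whole domain.
In 3D with spherical symmetry the volume element is 4πs² ds.
Using ∫₀^∞ sⁿ e^(−αs) ds = n!/αⁿ⁺¹, ∫|ψ|² 4πs² ds = A²·(3·π·a^5).
With a = 1.499: A² = 0.014019 and A = 0.11840.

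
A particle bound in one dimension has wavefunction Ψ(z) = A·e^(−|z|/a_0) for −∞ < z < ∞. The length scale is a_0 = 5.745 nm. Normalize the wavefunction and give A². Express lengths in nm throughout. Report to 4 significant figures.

A^2 ≈ 0.1741 nm^(-1)

We need A² ∫|f|² dz = 1, taking the integral from −∞ to ∞.
With ∫₀^∞ z^0 e^(−αz) dz = 0!/α^1, carrying out the integral gives A² · a_0.
So A² = (a_0)^(−1).
With a_0 = 5.745: A² = 0.17406 and A = 0.41721.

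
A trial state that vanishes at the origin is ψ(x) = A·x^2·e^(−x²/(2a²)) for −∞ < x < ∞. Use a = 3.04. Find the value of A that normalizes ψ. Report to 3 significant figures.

A ≈ 0.0538

The normalization condition is ∫|ψ|² dx = 1 from −∞ to ∞.
With ψ = A·x^2·e^(−x²/(2a²)), the integral evaluates to A²·[3·√(π)·a^5/4].
So A² = (3·√(π)·a^5/4)^(−1).
With a = 3.04: A² = 0.002897 and A = 0.05383.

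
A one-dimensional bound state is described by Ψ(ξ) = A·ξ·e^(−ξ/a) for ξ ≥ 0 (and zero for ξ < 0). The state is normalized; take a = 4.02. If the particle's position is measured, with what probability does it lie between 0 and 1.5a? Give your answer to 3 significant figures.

P ≈ 0.577

The probability is P = ∫ |Ψ|² dξ over [0, 1.5a].
With A² fixed by ∫|Ψ|² = 1, i.e. A² = (a^3/4)^(−1), substitute and integrate.
Substituting u = ξ/a, A² and the length scale cancel in the ratio: P = ∫_{0}^{1.5} u^2·e^(-2·u) du / ∫_{0}^{∞} u^2·e^(-2·u) du.
An antiderivative of u^2·e^(-2·u) is -(2·u^2 + 2·u + 1)·e^(-2·u)/4; evaluating from 0 to 1.5 gives 1/4 - 17·e^(-3)/8, while the full integral is 1/4.
Taking the ratio, P = 0.5768.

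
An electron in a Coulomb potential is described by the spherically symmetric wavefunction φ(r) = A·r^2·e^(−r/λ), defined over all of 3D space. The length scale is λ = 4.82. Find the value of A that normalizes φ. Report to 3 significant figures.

A ≈ 0.000484

Require ∫ |φ|² 4πr² dr = 1 over the whole domain.
In 3D with spherical symmetry the volume element is 4πr² dr.
With ∫₀^∞ r^6 e^(−αr) dr = 6!/α^7, with φ = A·r^2·e^(−r/λ), the integral evaluates to A²·[45·π·λ^7/2].
Hence A² = 1/[45·π·λ^7/2].
With λ = 4.82: A² = 2.341E-7 and A = 0.0004838.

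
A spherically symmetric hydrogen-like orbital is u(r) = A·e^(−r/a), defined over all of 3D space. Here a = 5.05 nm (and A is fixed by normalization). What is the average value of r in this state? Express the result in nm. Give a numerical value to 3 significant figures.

⟨r⟩ ≈ 7.58 nm

The expectation value is the |u|²-weighted average of r: ∫ r|u|² 4πr² dr.
Evaluating both integrals, ⟨r⟩ = 3·a/2.
With a = 5.05, ⟨r⟩ = 7.575.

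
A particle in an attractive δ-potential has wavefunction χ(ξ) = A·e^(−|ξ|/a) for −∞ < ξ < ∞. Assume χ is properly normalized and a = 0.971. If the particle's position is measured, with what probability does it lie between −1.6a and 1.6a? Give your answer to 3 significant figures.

P ≈ 0.959

|χ|² is the probability density, so P = ∫_{−1.6a}^{1.6a} |χ|² dξ.
Since A² = 1/(a), this is the region integral divided by the full normalization integral.
Both integrals are even about ξ = 0, so only the ξ ≥ 0 halves are needed (the factors of 2 cancel). Substituting u = ξ/a, A² and the length scale cancel in the ratio: P = ∫_{0}^{1.6} e^(-2·u) du / ∫_{0}^{∞} e^(-2·u) du.
Using ∫ e^(-2·u) du = -e^(-2·u)/2, the numerator is 1/2 - e^(-16/5)/2 and the denominator is 1/2.
The result is P = 0.9592.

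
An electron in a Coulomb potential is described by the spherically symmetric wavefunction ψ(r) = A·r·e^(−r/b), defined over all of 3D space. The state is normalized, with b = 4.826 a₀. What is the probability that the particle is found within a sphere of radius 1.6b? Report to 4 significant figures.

P ≈ 0.2194

Integrate the radial probability density 4πr²|ψ|² over r ≤ 1.6b.
Normalization gives A² = 1/(3·π·b^5).
In terms of u = r/b (A², 4π and the length scale all cancel between numerator and denominator), P = [∫_{0}^{1.6} u^4·e^(-2·u) du] / [∫_{0}^{∞} u^4·e^(-2·u) du].
Using ∫ u^4·e^(-2·u) du = -(u^4/2 + u^3 + 3·u^2/2 + 3·u/2 + 3/4)·e^(-2·u), the numerator is ≈ 0.164541 and the denominator is 3/4.
Taking the ratio yields P = 0.21939.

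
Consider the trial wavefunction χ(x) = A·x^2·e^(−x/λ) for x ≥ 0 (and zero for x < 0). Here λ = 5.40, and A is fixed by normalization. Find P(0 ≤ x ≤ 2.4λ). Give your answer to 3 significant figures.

P = ∫_{0}^{2.4λ} |χ(x)|² dx.
With A² fixed by ∫|χ|² = 1, i.e. A² = (3·λ^5/4)^(−1), substitute and integrate.
Let u = x/λ; then A² and the length scale cancel, so P = ∫_{0}^{2.4} u^4·e^(-2·u) du ÷ ∫_{0}^{∞} u^4·e^(-2·u) du.
With ∫ u^4·e^(-2·u) du = -(u^4/2 + u^3 + 3·u^2/2 + 3·u/2 + 3/4)·e^(-2·u) + C, the region integral is ≈ 0.39281 and the full one is 3/4.
This works out to P = 0.5237.

P ≈ 0.524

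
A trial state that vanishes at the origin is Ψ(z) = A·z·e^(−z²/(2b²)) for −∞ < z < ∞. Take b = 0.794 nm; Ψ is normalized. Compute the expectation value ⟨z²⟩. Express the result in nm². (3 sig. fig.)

The expectation value is the |Ψ|²-weighted average of z^2: ∫ z^2|Ψ|² dz.
Differentiating ∫e^(−αz²) dz = √(π/α) under α to get the higher moments, evaluating both integrals, ⟨z²⟩ = 3·b^2/2.
Putting b = 0.794 gives 0.9457.

⟨z^2⟩ ≈ 0.946 nm^2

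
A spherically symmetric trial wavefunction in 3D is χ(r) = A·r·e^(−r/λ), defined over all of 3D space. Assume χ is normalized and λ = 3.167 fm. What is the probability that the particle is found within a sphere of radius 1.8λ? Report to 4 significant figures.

P ≈ 0.2936

With dV = 4πr²dr, the probability is ∫|χ|² dV over r ≤ 1.8λ.
Normalization gives A² = 1/(3·π·λ^5).
In terms of u = r/λ (A², 4π and the length scale all cancel between numerator and denominator), P = [∫_{0}^{1.8} u^4·e^(-2·u) du] / [∫_{0}^{∞} u^4·e^(-2·u) du].
Using ∫ u^4·e^(-2·u) du = -(u^4/2 + u^3 + 3·u^2/2 + 3·u/2 + 3/4)·e^(-2·u), the numerator is ≈ 0.220171 and the denominator is 3/4.
The region integral divided by the full integral gives P = 0.29356.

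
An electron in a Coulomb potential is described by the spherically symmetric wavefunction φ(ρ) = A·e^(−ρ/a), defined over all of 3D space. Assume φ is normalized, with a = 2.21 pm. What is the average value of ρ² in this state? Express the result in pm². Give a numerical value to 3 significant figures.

The expectation value is the |φ|²-weighted average of ρ^2: ∫ ρ^2|φ|² 4πρ² dρ.
The ratio of the moment integral to the normalization integral gives ⟨ρ²⟩ = 3·a^2.
Putting a = 2.21 gives 14.65.

⟨ρ^2⟩ ≈ 14.7 pm^2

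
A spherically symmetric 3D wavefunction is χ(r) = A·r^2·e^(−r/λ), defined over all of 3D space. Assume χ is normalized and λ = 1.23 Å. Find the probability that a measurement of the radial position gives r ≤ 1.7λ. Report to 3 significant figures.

With dV = 4πr²dr, the probability is ∫|χ|² dV over r ≤ 1.7λ.
A² is fixed by ∫₀^∞ 4πr²|χ|² dr = 1, i.e. A² = (45·π·λ^7/2)^(−1).
In terms of u = r/λ (A², 4π and the length scale all cancel between numerator and denominator), P = [∫_{0}^{1.7} u^6·e^(-2·u) du] / [∫_{0}^{∞} u^6·e^(-2·u) du].
Using ∫ u^6·e^(-2·u) du = -(4·u^6 + 12·u^5 + 30·u^4 + 60·u^3 + 90·u^2 + 90·u + 45)·e^(-2·u)/8, the numerator is ≈ 0.32542 and the denominator is 45/8.
This evaluates to P = 0.05785.

P ≈ 0.0579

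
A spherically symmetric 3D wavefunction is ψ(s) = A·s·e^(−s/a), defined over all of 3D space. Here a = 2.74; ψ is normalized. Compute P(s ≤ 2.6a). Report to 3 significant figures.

P = ∫ |ψ|² 4πs² ds over s ≤ 2.6a.
A² is fixed by ∫₀^∞ 4πs²|ψ|² ds = 1, i.e. A² = (3·π·a^5)^(−1).
Let u = s/a; then A², 4π and the length scale all cancel, so P = ∫_{0}^{2.6} u^4·e^(-2·u) du ÷ ∫_{0}^{∞} u^4·e^(-2·u) du.
Using ∫ u^4·e^(-2·u) du = -(u^4/2 + u^3 + 3·u^2/2 + 3·u/2 + 3/4)·e^(-2·u), the numerator is ≈ 0.44540 and the denominator is 3/4.
The region integral divided by the full integral gives P = 0.5939.

P ≈ 0.594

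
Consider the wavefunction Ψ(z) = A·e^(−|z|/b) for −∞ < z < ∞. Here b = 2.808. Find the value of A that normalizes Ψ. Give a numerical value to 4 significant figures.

A ≈ 0.5968

We need A² ∫|f|² dz = 1, taking the integral from −∞ to ∞.
Recall ∫₀^∞ z^m e^(−z/β) dz = m!·β^(m+1), ∫|Ψ|² dz = A²·(b).
So A² = (b)^(−1).
With b = 2.808: A² = 0.35613 and A = 0.59676.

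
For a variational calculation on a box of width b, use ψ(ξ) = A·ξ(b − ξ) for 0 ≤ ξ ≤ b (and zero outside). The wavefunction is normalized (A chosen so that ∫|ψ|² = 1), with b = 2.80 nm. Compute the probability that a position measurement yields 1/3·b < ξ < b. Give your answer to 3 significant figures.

The probability is P = ∫ |ψ|² dξ over [1/3·b, b].
With A² fixed by ∫|ψ|² = 1, i.e. A² = (b^5/30)^(−1), substitute and integrate.
Let u = ξ/b; then A² and the length scale cancel, so P = ∫_{1/3}^{1} u^2·(1 - u)^2 du ÷ ∫_{0}^{1} u^2·(1 - u)^2 du.
With ∫ u^2·(1 - u)^2 du = u^3·(6·u^2 - 15·u + 10)/30 + C, the region integral is 32/1215 and the full one is 1/30.
This works out to P = 64/81.

P ≈ 0.790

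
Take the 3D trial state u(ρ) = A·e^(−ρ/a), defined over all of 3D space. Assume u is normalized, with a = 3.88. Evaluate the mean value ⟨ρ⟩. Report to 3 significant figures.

The expectation value is the |u|²-weighted average of ρ: ∫ ρ|u|² 4πρ² dρ.
Since the A² factors cancel between numerator and denominator, ⟨ρ⟩ = 3·a/2.
Putting a = 3.88 gives 5.820.

⟨ρ⟩ ≈ 5.82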